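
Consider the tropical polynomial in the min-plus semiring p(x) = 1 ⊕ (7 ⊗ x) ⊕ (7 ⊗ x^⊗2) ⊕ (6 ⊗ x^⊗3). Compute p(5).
p(5) = 1

A tropical monomial a ⊗ x^⊗i evaluates to a + i · x. Evaluating each term at x = 5:
  Term 0 contributes 1 + 0 · 5 = 1
  Term 1 contributes 7 + 1 · 5 = 12
  Term 2 contributes 7 + 2 · 5 = 17
  Term 3 contributes 6 + 3 · 5 = 21
p(5) = ⊕ of these = min[1, 12, 17, 21] = 1.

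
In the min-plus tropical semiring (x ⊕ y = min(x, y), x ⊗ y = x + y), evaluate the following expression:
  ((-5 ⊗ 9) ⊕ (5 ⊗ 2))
((-5 ⊗ 9) ⊕ (5 ⊗ 2)) = 4

Expand innermost to outermost. Recall ⊕ takes the minimum of its arguments and ⊗ takes their sum. Working out the expression ((-5 ⊗ 9) ⊕ (5 ⊗ 2)) gives 4.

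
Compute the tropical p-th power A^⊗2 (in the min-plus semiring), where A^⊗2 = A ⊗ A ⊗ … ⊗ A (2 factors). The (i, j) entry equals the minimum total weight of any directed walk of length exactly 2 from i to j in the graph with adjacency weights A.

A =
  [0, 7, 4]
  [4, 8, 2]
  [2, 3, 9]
A^⊗2 =
  [0, 7, 4]
  [4, 5, 8]
  [2, 9, 5]

Each entry (A^⊗2)_ij equals the minimum over all length-2 walks i = v_0 → v_1 → … → v_2 = j of Σ_t A[v_t][v_{t+1}]. For example, for (i, j) = (0, 2) we minimise over 3 possible intermediate vertex sequences; the minimum is 4, attained along the walk 0 → 0 → 2.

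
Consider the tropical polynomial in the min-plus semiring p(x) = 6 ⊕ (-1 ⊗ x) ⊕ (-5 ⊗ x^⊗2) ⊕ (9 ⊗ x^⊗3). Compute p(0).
p(0) = -5

A tropical monomial a ⊗ x^⊗i evaluates to a + i · x. Evaluating each term at x = 0:
  Term 0 contributes 6 + 0 · 0 = 6
  Term 1 contributes -1 + 1 · 0 = -1
  Term 2 contributes -5 + 2 · 0 = -5
  Term 3 contributes 9 + 3 · 0 = 9
p(0) = ⊕ of these = min[6, -1, -5, 9] = -5.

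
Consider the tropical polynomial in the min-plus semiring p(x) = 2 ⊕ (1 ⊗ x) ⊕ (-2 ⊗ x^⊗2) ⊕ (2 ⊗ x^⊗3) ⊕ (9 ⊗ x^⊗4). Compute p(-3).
p(-3) = -8

A tropical monomial a ⊗ x^⊗i evaluates to a + i · x. Evaluating each term at x = -3:
  Term 0 contributes 2 + 0 · -3 = 2
  Term 1 contributes 1 + 1 · -3 = -2
  Term 2 contributes -2 + 2 · -3 = -8
  Term 3 contributes 2 + 3 · -3 = -7
  Term 4 contributes 9 + 4 · -3 = -3
p(-3) = ⊕ of these = min[2, -2, -8, -7, -3] = -8.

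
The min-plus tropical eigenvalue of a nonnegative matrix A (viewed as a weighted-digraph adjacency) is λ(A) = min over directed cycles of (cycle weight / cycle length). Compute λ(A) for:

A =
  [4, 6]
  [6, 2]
λ(A) = 2

Enumerate directed cycles and compute their means (weight / length). Sample:
  cycle 0 → 0: weight = 4, length = 1, mean = 4/1 ≈ 4.000
  cycle 1 → 1: weight = 2, length = 1, mean = 2/1 ≈ 2.000
  cycle 0 → 1 → 0: weight = 12, length = 2, mean = 12/2 ≈ 6.000
  cycle 1 → 0 → 1: weight = 12, length = 2, mean = 12/2 ≈ 6.000
Minimum mean = 2.000, attained e.g. along the cycle 1 → 1 with weight 2 and length 1. So λ(A) = 2/1 = 2.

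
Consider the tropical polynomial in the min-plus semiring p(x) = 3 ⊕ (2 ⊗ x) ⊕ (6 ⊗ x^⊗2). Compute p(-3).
p(-3) = -1

A tropical monomial a ⊗ x^⊗i evaluates to a + i · x. Evaluating each term at x = -3:
  Term 0 contributes 3 + 0 · -3 = 3
  Term 1 contributes 2 + 1 · -3 = -1
  Term 2 contributes 6 + 2 · -3 = 0
p(-3) = ⊕ of these = min[3, -1, 0] = -1.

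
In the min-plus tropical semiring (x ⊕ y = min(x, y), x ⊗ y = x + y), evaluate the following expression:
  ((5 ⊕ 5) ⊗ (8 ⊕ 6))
((5 ⊕ 5) ⊗ (8 ⊕ 6)) = 11

Expand innermost to outermost. Recall ⊕ takes the minimum of its arguments and ⊗ takes their sum. Working out the expression ((5 ⊕ 5) ⊗ (8 ⊕ 6)) gives 11.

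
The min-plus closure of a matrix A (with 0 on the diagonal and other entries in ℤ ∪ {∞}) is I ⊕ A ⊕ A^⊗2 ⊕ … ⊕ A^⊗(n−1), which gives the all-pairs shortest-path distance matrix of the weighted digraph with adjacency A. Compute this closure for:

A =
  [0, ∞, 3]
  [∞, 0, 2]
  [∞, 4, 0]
Closure =
  [0, 7, 3]
  [∞, 0, 2]
  [∞, 4, 0]

This is the Floyd-Warshall all-pairs shortest-path computation. For each intermediate vertex k = 0, 1, …, 2, update dist[i][j] ← min(dist[i][j], dist[i][k] + dist[k][j]). The final matrix gives, for each (i, j), the minimum total weight of any directed path from i to j (possibly empty when i = j).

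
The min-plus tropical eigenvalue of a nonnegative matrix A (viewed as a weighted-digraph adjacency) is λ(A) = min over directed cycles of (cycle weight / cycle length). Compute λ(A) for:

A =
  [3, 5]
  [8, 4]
λ(A) = 3

Enumerate directed cycles and compute their means (weight / length). Sample:
  cycle 0 → 0: weight = 3, length = 1, mean = 3/1 ≈ 3.000
  cycle 1 → 1: weight = 4, length = 1, mean = 4/1 ≈ 4.000
  cycle 0 → 1 → 0: weight = 13, length = 2, mean = 13/2 ≈ 6.500
  cycle 1 → 0 → 1: weight = 13, length = 2, mean = 13/2 ≈ 6.500
Minimum mean = 3.000, attained e.g. along the cycle 0 → 0 with weight 3 and length 1. So λ(A) = 3/1 = 3.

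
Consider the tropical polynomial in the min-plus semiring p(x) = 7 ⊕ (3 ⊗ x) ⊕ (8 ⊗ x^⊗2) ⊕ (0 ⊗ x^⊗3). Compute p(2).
p(2) = 5

A tropical monomial a ⊗ x^⊗i evaluates to a + i · x. Evaluating each term at x = 2:
  Term 0 contributes 7 + 0 · 2 = 7
  Term 1 contributes 3 + 1 · 2 = 5
  Term 2 contributes 8 + 2 · 2 = 12
  Term 3 contributes 0 + 3 · 2 = 6
p(2) = ⊕ of these = min[7, 5, 12, 6] = 5.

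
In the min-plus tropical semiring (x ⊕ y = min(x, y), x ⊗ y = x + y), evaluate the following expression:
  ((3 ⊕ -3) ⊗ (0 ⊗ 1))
((3 ⊕ -3) ⊗ (0 ⊗ 1)) = -2

Expand innermost to outermost. Recall ⊕ takes the minimum of its arguments and ⊗ takes their sum. Working out the expression ((3 ⊕ -3) ⊗ (0 ⊗ 1)) gives -2.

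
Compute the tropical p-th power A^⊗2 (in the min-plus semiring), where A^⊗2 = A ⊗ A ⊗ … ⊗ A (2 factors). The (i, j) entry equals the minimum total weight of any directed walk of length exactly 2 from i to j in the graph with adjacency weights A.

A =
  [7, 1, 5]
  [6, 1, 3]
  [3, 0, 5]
A^⊗2 =
  [7, 2, 4]
  [6, 2, 4]
  [6, 1, 3]

Each entry (A^⊗2)_ij equals the minimum over all length-2 walks i = v_0 → v_1 → … → v_2 = j of Σ_t A[v_t][v_{t+1}]. For example, for (i, j) = (0, 2) we minimise over 3 possible intermediate vertex sequences; the minimum is 4, attained along the walk 0 → 1 → 2.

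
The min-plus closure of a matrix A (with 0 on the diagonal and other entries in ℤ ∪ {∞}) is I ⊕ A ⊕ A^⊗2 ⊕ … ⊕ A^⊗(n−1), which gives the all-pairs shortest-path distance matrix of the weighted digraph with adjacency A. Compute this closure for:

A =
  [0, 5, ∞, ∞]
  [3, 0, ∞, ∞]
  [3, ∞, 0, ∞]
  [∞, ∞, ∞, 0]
Closure =
  [0, 5, ∞, ∞]
  [3, 0, ∞, ∞]
  [3, 8, 0, ∞]
  [∞, ∞, ∞, 0]

This is the Floyd-Warshall all-pairs shortest-path computation. For each intermediate vertex k = 0, 1, …, 3, update dist[i][j] ← min(dist[i][j], dist[i][k] + dist[k][j]). The final matrix gives, for each (i, j), the minimum total weight of any directed path from i to j (possibly empty when i = j).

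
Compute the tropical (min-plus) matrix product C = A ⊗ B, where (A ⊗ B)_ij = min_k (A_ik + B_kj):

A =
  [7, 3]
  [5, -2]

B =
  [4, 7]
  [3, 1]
A ⊗ B =
  [6, 4]
  [1, -1]

Apply the min-plus product entry-by-entry:
  C[0][0] = min over k of (A[0][0] + B[0][0] = 7 + 4 = 11, A[0][1] + B[1][0] = 3 + 3 = 6) = 6 (attained at k = 1)
  C[0][1] = min over k of (A[0][0] + B[0][1] = 7 + 7 = 14, A[0][1] + B[1][1] = 3 + 1 = 4) = 4 (attained at k = 1)
  C[1][0] = min over k of (A[1][0] + B[0][0] = 5 + 4 = 9, A[1][1] + B[1][0] = -2 + 3 = 1) = 1 (attained at k = 1)
  C[1][1] = min over k of (A[1][0] + B[0][1] = 5 + 7 = 12, A[1][1] + B[1][1] = -2 + 1 = -1) = -1 (attained at k = 1)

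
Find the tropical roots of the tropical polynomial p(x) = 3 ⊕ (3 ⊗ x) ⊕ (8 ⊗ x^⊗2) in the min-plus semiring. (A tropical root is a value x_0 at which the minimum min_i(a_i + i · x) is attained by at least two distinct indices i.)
Roots: {-5, 0}

Each tropical root is a break point of the lower envelope of the lines y = a_i + i · x (there are 3 lines, with slopes 0, 1, ..., 2). Only the lines that attain the minimum somewhere contribute to roots; other lines are dominated. Here the surviving (envelope) indices are i = 2, i = 1, i = 0.
Intersections between consecutive envelope lines give the roots: for adjacent envelope indices i < j the intersection is x = (a_i − a_j) / (j − i). Reading off the sorted break points: {-5, 0}.
Verification: at each break x_0, at least two indices attain the minimum of min_i(a_i + i · x_0).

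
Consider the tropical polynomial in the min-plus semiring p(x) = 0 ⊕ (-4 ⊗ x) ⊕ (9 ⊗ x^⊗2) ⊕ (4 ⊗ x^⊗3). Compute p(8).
p(8) = 0

A tropical monomial a ⊗ x^⊗i evaluates to a + i · x. Evaluating each term at x = 8:
  Term 0 contributes 0 + 0 · 8 = 0
  Term 1 contributes -4 + 1 · 8 = 4
  Term 2 contributes 9 + 2 · 8 = 25
  Term 3 contributes 4 + 3 · 8 = 28
p(8) = ⊕ of these = min[0, 4, 25, 28] = 0.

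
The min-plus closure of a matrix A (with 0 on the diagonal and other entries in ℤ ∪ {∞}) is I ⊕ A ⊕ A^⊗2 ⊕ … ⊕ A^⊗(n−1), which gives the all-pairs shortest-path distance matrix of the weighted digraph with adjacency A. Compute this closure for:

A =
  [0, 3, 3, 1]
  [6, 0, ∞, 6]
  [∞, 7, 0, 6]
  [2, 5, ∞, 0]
Closure =
  [0, 3, 3, 1]
  [6, 0, 9, 6]
  [8, 7, 0, 6]
  [2, 5, 5, 0]

This is the Floyd-Warshall all-pairs shortest-path computation. For each intermediate vertex k = 0, 1, …, 3, update dist[i][j] ← min(dist[i][j], dist[i][k] + dist[k][j]). The final matrix gives, for each (i, j), the minimum total weight of any directed path from i to j (possibly empty when i = j).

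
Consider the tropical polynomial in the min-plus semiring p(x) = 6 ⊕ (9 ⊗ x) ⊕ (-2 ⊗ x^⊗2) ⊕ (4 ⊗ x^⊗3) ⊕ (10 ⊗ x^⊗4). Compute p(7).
p(7) = 6

A tropical monomial a ⊗ x^⊗i evaluates to a + i · x. Evaluating each term at x = 7:
  Term 0 contributes 6 + 0 · 7 = 6
  Term 1 contributes 9 + 1 · 7 = 16
  Term 2 contributes -2 + 2 · 7 = 12
  Term 3 contributes 4 + 3 · 7 = 25
  Term 4 contributes 10 + 4 · 7 = 38
p(7) = ⊕ of these = min[6, 16, 12, 25, 38] = 6.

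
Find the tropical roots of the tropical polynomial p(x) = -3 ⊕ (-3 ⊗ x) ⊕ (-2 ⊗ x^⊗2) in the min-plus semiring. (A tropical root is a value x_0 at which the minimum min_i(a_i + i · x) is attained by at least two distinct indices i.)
Roots: {-1, 0}

Each tropical root is a break point of the lower envelope of the lines y = a_i + i · x (there are 3 lines, with slopes 0, 1, ..., 2). Only the lines that attain the minimum somewhere contribute to roots; other lines are dominated. Here the surviving (envelope) indices are i = 2, i = 1, i = 0.
Intersections between consecutive envelope lines give the roots: for adjacent envelope indices i < j the intersection is x = (a_i − a_j) / (j − i). Reading off the sorted break points: {-1, 0}.
Verification: at each break x_0, at least two indices attain the minimum of min_i(a_i + i · x_0).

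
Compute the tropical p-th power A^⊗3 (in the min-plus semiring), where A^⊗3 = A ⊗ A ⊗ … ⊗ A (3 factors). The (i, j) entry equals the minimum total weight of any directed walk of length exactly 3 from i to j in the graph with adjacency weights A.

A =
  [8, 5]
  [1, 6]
A^⊗3 =
  [12, 11]
  [7, 12]

Each entry (A^⊗3)_ij equals the minimum over all length-3 walks i = v_0 → v_1 → … → v_3 = j of Σ_t A[v_t][v_{t+1}]. For example, for (i, j) = (0, 1) we minimise over 4 possible intermediate vertex sequences; the minimum is 11, attained along the walk 0 → 1 → 0 → 1.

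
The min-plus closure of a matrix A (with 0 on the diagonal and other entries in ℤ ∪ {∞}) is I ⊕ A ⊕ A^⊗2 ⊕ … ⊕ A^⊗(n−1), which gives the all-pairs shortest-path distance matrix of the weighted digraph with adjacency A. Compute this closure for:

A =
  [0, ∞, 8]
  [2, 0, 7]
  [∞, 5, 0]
Closure =
  [0, 13, 8]
  [2, 0, 7]
  [7, 5, 0]

This is the Floyd-Warshall all-pairs shortest-path computation. For each intermediate vertex k = 0, 1, …, 2, update dist[i][j] ← min(dist[i][j], dist[i][k] + dist[k][j]). The final matrix gives, for each (i, j), the minimum total weight of any directed path from i to j (possibly empty when i = j).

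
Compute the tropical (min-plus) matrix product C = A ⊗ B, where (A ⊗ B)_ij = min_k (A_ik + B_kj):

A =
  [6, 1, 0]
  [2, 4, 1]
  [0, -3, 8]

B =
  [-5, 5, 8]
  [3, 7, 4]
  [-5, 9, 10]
A ⊗ B =
  [-5, 8, 5]
  [-4, 7, 8]
  [-5, 4, 1]

Apply the min-plus product entry-by-entry:
  C[0][0] = min over k of (A[0][0] + B[0][0] = 6 + -5 = 1, A[0][1] + B[1][0] = 1 + 3 = 4, A[0][2] + B[2][0] = 0 + -5 = -5) = -5 (attained at k = 2)
  C[0][1] = min over k of (A[0][0] + B[0][1] = 6 + 5 = 11, A[0][1] + B[1][1] = 1 + 7 = 8, A[0][2] + B[2][1] = 0 + 9 = 9) = 8 (attained at k = 1)
  C[0][2] = min over k of (A[0][0] + B[0][2] = 6 + 8 = 14, A[0][1] + B[1][2] = 1 + 4 = 5, A[0][2] + B[2][2] = 0 + 10 = 10) = 5 (attained at k = 1)
  C[1][0] = min over k of (A[1][0] + B[0][0] = 2 + -5 = -3, A[1][1] + B[1][0] = 4 + 3 = 7, A[1][2] + B[2][0] = 1 + -5 = -4) = -4 (attained at k = 2)
  C[1][1] = min over k of (A[1][0] + B[0][1] = 2 + 5 = 7, A[1][1] + B[1][1] = 4 + 7 = 11, A[1][2] + B[2][1] = 1 + 9 = 10) = 7 (attained at k = 0)
  C[1][2] = min over k of (A[1][0] + B[0][2] = 2 + 8 = 10, A[1][1] + B[1][2] = 4 + 4 = 8, A[1][2] + B[2][2] = 1 + 10 = 11) = 8 (attained at k = 1)
  C[2][0] = min over k of (A[2][0] + B[0][0] = 0 + -5 = -5, A[2][1] + B[1][0] = -3 + 3 = 0, A[2][2] + B[2][0] = 8 + -5 = 3) = -5 (attained at k = 0)
  C[2][1] = min over k of (A[2][0] + B[0][1] = 0 + 5 = 5, A[2][1] + B[1][1] = -3 + 7 = 4, A[2][2] + B[2][1] = 8 + 9 = 17) = 4 (attained at k = 1)
  C[2][2] = min over k of (A[2][0] + B[0][2] = 0 + 8 = 8, A[2][1] + B[1][2] = -3 + 4 = 1, A[2][2] + B[2][2] = 8 + 10 = 18) = 1 (attained at k = 1)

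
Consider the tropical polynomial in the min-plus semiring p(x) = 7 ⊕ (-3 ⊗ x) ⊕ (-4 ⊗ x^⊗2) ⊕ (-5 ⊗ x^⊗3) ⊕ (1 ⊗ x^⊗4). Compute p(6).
p(6) = 3

A tropical monomial a ⊗ x^⊗i evaluates to a + i · x. Evaluating each term at x = 6:
  Term 0 contributes 7 + 0 · 6 = 7
  Term 1 contributes -3 + 1 · 6 = 3
  Term 2 contributes -4 + 2 · 6 = 8
  Term 3 contributes -5 + 3 · 6 = 13
  Term 4 contributes 1 + 4 · 6 = 25
p(6) = ⊕ of these = min[7, 3, 8, 13, 25] = 3.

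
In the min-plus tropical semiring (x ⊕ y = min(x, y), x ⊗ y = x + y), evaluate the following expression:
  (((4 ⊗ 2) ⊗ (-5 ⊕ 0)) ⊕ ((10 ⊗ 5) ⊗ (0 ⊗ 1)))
(((4 ⊗ 2) ⊗ (-5 ⊕ 0)) ⊕ ((10 ⊗ 5) ⊗ (0 ⊗ 1))) = 1

Expand innermost to outermost. Recall ⊕ takes the minimum of its arguments and ⊗ takes their sum. Working out the expression (((4 ⊗ 2) ⊗ (-5 ⊕ 0)) ⊕ ((10 ⊗ 5) ⊗ (0 ⊗ 1))) gives 1.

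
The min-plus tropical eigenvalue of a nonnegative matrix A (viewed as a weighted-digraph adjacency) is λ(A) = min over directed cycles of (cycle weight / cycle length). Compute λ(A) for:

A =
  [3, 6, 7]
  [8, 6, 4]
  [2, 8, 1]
λ(A) = 1

Enumerate directed cycles and compute their means (weight / length). Sample:
  cycle 0 → 0: weight = 3, length = 1, mean = 3/1 ≈ 3.000
  cycle 1 → 1: weight = 6, length = 1, mean = 6/1 ≈ 6.000
  cycle 2 → 2: weight = 1, length = 1, mean = 1/1 ≈ 1.000
  cycle 0 → 1 → 0: weight = 14, length = 2, mean = 14/2 ≈ 7.000
  cycle 0 → 2 → 0: weight = 9, length = 2, mean = 9/2 ≈ 4.500
  cycle 1 → 0 → 1: weight = 14, length = 2, mean = 14/2 ≈ 7.000
Minimum mean = 1.000, attained e.g. along the cycle 2 → 2 with weight 1 and length 1. So λ(A) = 1/1 = 1.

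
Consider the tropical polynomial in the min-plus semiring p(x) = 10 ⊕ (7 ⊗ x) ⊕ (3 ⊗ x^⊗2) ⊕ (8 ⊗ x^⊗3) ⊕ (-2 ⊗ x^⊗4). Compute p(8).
p(8) = 10

A tropical monomial a ⊗ x^⊗i evaluates to a + i · x. Evaluating each term at x = 8:
  Term 0 contributes 10 + 0 · 8 = 10
  Term 1 contributes 7 + 1 · 8 = 15
  Term 2 contributes 3 + 2 · 8 = 19
  Term 3 contributes 8 + 3 · 8 = 32
  Term 4 contributes -2 + 4 · 8 = 30
p(8) = ⊕ of these = min[10, 15, 19, 32, 30] = 10.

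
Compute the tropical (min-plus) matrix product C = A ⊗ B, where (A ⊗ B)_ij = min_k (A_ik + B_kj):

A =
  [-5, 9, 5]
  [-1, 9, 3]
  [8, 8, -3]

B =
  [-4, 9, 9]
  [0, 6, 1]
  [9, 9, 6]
A ⊗ B =
  [-9, 4, 4]
  [-5, 8, 8]
  [4, 6, 3]

Apply the min-plus product entry-by-entry:
  C[0][0] = min over k of (A[0][0] + B[0][0] = -5 + -4 = -9, A[0][1] + B[1][0] = 9 + 0 = 9, A[0][2] + B[2][0] = 5 + 9 = 14) = -9 (attained at k = 0)
  C[0][1] = min over k of (A[0][0] + B[0][1] = -5 + 9 = 4, A[0][1] + B[1][1] = 9 + 6 = 15, A[0][2] + B[2][1] = 5 + 9 = 14) = 4 (attained at k = 0)
  C[0][2] = min over k of (A[0][0] + B[0][2] = -5 + 9 = 4, A[0][1] + B[1][2] = 9 + 1 = 10, A[0][2] + B[2][2] = 5 + 6 = 11) = 4 (attained at k = 0)
  C[1][0] = min over k of (A[1][0] + B[0][0] = -1 + -4 = -5, A[1][1] + B[1][0] = 9 + 0 = 9, A[1][2] + B[2][0] = 3 + 9 = 12) = -5 (attained at k = 0)
  C[1][1] = min over k of (A[1][0] + B[0][1] = -1 + 9 = 8, A[1][1] + B[1][1] = 9 + 6 = 15, A[1][2] + B[2][1] = 3 + 9 = 12) = 8 (attained at k = 0)
  C[1][2] = min over k of (A[1][0] + B[0][2] = -1 + 9 = 8, A[1][1] + B[1][2] = 9 + 1 = 10, A[1][2] + B[2][2] = 3 + 6 = 9) = 8 (attained at k = 0)
  C[2][0] = min over k of (A[2][0] + B[0][0] = 8 + -4 = 4, A[2][1] + B[1][0] = 8 + 0 = 8, A[2][2] + B[2][0] = -3 + 9 = 6) = 4 (attained at k = 0)
  C[2][1] = min over k of (A[2][0] + B[0][1] = 8 + 9 = 17, A[2][1] + B[1][1] = 8 + 6 = 14, A[2][2] + B[2][1] = -3 + 9 = 6) = 6 (attained at k = 2)
  C[2][2] = min over k of (A[2][0] + B[0][2] = 8 + 9 = 17, A[2][1] + B[1][2] = 8 + 1 = 9, A[2][2] + B[2][2] = -3 + 6 = 3) = 3 (attained at k = 2)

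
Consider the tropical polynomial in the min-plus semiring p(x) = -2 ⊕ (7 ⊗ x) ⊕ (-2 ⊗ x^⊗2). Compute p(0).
p(0) = -2

A tropical monomial a ⊗ x^⊗i evaluates to a + i · x. Evaluating each term at x = 0:
  Term 0 contributes -2 + 0 · 0 = -2
  Term 1 contributes 7 + 1 · 0 = 7
  Term 2 contributes -2 + 2 · 0 = -2
p(0) = ⊕ of these = min[-2, 7, -2] = -2.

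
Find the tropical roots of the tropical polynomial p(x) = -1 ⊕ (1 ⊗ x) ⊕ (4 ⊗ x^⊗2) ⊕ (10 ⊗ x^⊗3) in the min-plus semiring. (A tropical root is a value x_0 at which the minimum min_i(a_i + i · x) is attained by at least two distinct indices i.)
Roots: {-6, -3, -2}

Each tropical root is a break point of the lower envelope of the lines y = a_i + i · x (there are 4 lines, with slopes 0, 1, ..., 3). Only the lines that attain the minimum somewhere contribute to roots; other lines are dominated. Here the surviving (envelope) indices are i = 3, i = 2, i = 1, i = 0.
Intersections between consecutive envelope lines give the roots: for adjacent envelope indices i < j the intersection is x = (a_i − a_j) / (j − i). Reading off the sorted break points: {-6, -3, -2}.
Verification: at each break x_0, at least two indices attain the minimum of min_i(a_i + i · x_0).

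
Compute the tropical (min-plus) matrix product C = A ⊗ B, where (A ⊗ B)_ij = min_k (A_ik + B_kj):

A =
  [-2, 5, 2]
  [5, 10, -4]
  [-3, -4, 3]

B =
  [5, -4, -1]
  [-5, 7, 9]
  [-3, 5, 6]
A ⊗ B =
  [-1, -6, -3]
  [-7, 1, 2]
  [-9, -7, -4]

Apply the min-plus product entry-by-entry:
  C[0][0] = min over k of (A[0][0] + B[0][0] = -2 + 5 = 3, A[0][1] + B[1][0] = 5 + -5 = 0, A[0][2] + B[2][0] = 2 + -3 = -1) = -1 (attained at k = 2)
  C[0][1] = min over k of (A[0][0] + B[0][1] = -2 + -4 = -6, A[0][1] + B[1][1] = 5 + 7 = 12, A[0][2] + B[2][1] = 2 + 5 = 7) = -6 (attained at k = 0)
  C[0][2] = min over k of (A[0][0] + B[0][2] = -2 + -1 = -3, A[0][1] + B[1][2] = 5 + 9 = 14, A[0][2] + B[2][2] = 2 + 6 = 8) = -3 (attained at k = 0)
  C[1][0] = min over k of (A[1][0] + B[0][0] = 5 + 5 = 10, A[1][1] + B[1][0] = 10 + -5 = 5, A[1][2] + B[2][0] = -4 + -3 = -7) = -7 (attained at k = 2)
  C[1][1] = min over k of (A[1][0] + B[0][1] = 5 + -4 = 1, A[1][1] + B[1][1] = 10 + 7 = 17, A[1][2] + B[2][1] = -4 + 5 = 1) = 1 (attained at k = 0)
  C[1][2] = min over k of (A[1][0] + B[0][2] = 5 + -1 = 4, A[1][1] + B[1][2] = 10 + 9 = 19, A[1][2] + B[2][2] = -4 + 6 = 2) = 2 (attained at k = 2)
  C[2][0] = min over k of (A[2][0] + B[0][0] = -3 + 5 = 2, A[2][1] + B[1][0] = -4 + -5 = -9, A[2][2] + B[2][0] = 3 + -3 = 0) = -9 (attained at k = 1)
  C[2][1] = min over k of (A[2][0] + B[0][1] = -3 + -4 = -7, A[2][1] + B[1][1] = -4 + 7 = 3, A[2][2] + B[2][1] = 3 + 5 = 8) = -7 (attained at k = 0)
  C[2][2] = min over k of (A[2][0] + B[0][2] = -3 + -1 = -4, A[2][1] + B[1][2] = -4 + 9 = 5, A[2][2] + B[2][2] = 3 + 6 = 9) = -4 (attained at k = 0)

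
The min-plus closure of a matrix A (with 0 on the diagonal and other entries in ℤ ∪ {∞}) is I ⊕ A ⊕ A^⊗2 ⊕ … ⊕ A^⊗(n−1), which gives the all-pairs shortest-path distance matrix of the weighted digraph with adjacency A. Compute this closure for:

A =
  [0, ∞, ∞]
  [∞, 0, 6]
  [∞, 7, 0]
Closure =
  [0, ∞, ∞]
  [∞, 0, 6]
  [∞, 7, 0]

This is the Floyd-Warshall all-pairs shortest-path computation. For each intermediate vertex k = 0, 1, …, 2, update dist[i][j] ← min(dist[i][j], dist[i][k] + dist[k][j]). The final matrix gives, for each (i, j), the minimum total weight of any directed path from i to j (possibly empty when i = j).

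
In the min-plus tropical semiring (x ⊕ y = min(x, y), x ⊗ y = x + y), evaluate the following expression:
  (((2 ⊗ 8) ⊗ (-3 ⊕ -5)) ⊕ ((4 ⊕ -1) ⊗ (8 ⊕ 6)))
(((2 ⊗ 8) ⊗ (-3 ⊕ -5)) ⊕ ((4 ⊕ -1) ⊗ (8 ⊕ 6))) = 5

Expand innermost to outermost. Recall ⊕ takes the minimum of its arguments and ⊗ takes their sum. Working out the expression (((2 ⊗ 8) ⊗ (-3 ⊕ -5)) ⊕ ((4 ⊕ -1) ⊗ (8 ⊕ 6))) gives 5.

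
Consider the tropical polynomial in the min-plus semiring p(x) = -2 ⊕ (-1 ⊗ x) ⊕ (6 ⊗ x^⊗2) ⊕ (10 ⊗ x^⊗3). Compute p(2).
p(2) = -2

A tropical monomial a ⊗ x^⊗i evaluates to a + i · x. Evaluating each term at x = 2:
  Term 0 contributes -2 + 0 · 2 = -2
  Term 1 contributes -1 + 1 · 2 = 1
  Term 2 contributes 6 + 2 · 2 = 10
  Term 3 contributes 10 + 3 · 2 = 16
p(2) = ⊕ of these = min[-2, 1, 10, 16] = -2.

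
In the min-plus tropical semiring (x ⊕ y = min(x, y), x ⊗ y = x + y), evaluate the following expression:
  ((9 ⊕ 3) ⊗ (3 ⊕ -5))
((9 ⊕ 3) ⊗ (3 ⊕ -5)) = -2

Expand innermost to outermost. Recall ⊕ takes the minimum of its arguments and ⊗ takes their sum. Working out the expression ((9 ⊕ 3) ⊗ (3 ⊕ -5)) gives -2.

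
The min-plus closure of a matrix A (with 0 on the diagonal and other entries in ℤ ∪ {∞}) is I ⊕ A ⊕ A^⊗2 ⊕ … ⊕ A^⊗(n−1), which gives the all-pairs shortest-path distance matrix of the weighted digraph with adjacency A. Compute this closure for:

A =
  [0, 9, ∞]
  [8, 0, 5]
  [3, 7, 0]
Closure =
  [0, 9, 14]
  [8, 0, 5]
  [3, 7, 0]

This is the Floyd-Warshall all-pairs shortest-path computation. For each intermediate vertex k = 0, 1, …, 2, update dist[i][j] ← min(dist[i][j], dist[i][k] + dist[k][j]). The final matrix gives, for each (i, j), the minimum total weight of any directed path from i to j (possibly empty when i = j).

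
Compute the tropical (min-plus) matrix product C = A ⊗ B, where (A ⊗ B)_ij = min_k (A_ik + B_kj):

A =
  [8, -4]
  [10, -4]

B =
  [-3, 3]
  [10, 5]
A ⊗ B =
  [5, 1]
  [6, 1]

Apply the min-plus product entry-by-entry:
  C[0][0] = min over k of (A[0][0] + B[0][0] = 8 + -3 = 5, A[0][1] + B[1][0] = -4 + 10 = 6) = 5 (attained at k = 0)
  C[0][1] = min over k of (A[0][0] + B[0][1] = 8 + 3 = 11, A[0][1] + B[1][1] = -4 + 5 = 1) = 1 (attained at k = 1)
  C[1][0] = min over k of (A[1][0] + B[0][0] = 10 + -3 = 7, A[1][1] + B[1][0] = -4 + 10 = 6) = 6 (attained at k = 1)
  C[1][1] = min over k of (A[1][0] + B[0][1] = 10 + 3 = 13, A[1][1] + B[1][1] = -4 + 5 = 1) = 1 (attained at k = 1)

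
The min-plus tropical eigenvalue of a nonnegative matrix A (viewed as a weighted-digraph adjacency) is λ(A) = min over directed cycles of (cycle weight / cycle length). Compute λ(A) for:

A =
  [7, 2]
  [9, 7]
λ(A) = 11/2

Enumerate directed cycles and compute their means (weight / length). Sample:
  cycle 0 → 0: weight = 7, length = 1, mean = 7/1 ≈ 7.000
  cycle 1 → 1: weight = 7, length = 1, mean = 7/1 ≈ 7.000
  cycle 0 → 1 → 0: weight = 11, length = 2, mean = 11/2 ≈ 5.500
  cycle 1 → 0 → 1: weight = 11, length = 2, mean = 11/2 ≈ 5.500
Minimum mean = 5.500, attained e.g. along the cycle 0 → 1 → 0 with weight 11 and length 2. So λ(A) = 11/2 = 11/2.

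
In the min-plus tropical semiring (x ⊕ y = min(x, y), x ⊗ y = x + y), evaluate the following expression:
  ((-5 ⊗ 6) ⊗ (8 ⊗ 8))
((-5 ⊗ 6) ⊗ (8 ⊗ 8)) = 17

Expand innermost to outermost. Recall ⊕ takes the minimum of its arguments and ⊗ takes their sum. Working out the expression ((-5 ⊗ 6) ⊗ (8 ⊗ 8)) gives 17.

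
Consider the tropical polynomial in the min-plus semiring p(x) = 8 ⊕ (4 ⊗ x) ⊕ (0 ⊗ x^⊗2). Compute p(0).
p(0) = 0

A tropical monomial a ⊗ x^⊗i evaluates to a + i · x. Evaluating each term at x = 0:
  Term 0 contributes 8 + 0 · 0 = 8
  Term 1 contributes 4 + 1 · 0 = 4
  Term 2 contributes 0 + 2 · 0 = 0
p(0) = ⊕ of these = min[8, 4, 0] = 0.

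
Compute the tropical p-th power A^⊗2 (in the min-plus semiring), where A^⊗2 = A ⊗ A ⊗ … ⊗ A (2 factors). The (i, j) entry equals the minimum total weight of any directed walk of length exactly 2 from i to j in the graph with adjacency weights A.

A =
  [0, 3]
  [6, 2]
A^⊗2 =
  [0, 3]
  [6, 4]

Each entry (A^⊗2)_ij equals the minimum over all length-2 walks i = v_0 → v_1 → … → v_2 = j of Σ_t A[v_t][v_{t+1}]. For example, for (i, j) = (0, 1) we minimise over 2 possible intermediate vertex sequences; the minimum is 3, attained along the walk 0 → 0 → 1.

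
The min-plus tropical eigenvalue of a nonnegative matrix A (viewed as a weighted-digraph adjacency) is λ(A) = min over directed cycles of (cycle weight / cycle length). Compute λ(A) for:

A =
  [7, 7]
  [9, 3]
λ(A) = 3

Enumerate directed cycles and compute their means (weight / length). Sample:
  cycle 0 → 0: weight = 7, length = 1, mean = 7/1 ≈ 7.000
  cycle 1 → 1: weight = 3, length = 1, mean = 3/1 ≈ 3.000
  cycle 0 → 1 → 0: weight = 16, length = 2, mean = 16/2 ≈ 8.000
  cycle 1 → 0 → 1: weight = 16, length = 2, mean = 16/2 ≈ 8.000
Minimum mean = 3.000, attained e.g. along the cycle 1 → 1 with weight 3 and length 1. So λ(A) = 3/1 = 3.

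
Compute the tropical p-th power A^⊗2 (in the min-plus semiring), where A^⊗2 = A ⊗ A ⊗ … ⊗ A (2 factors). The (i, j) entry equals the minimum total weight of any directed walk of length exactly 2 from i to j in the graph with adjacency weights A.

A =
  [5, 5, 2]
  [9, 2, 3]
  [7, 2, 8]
A^⊗2 =
  [9, 4, 7]
  [10, 4, 5]
  [11, 4, 5]

Each entry (A^⊗2)_ij equals the minimum over all length-2 walks i = v_0 → v_1 → … → v_2 = j of Σ_t A[v_t][v_{t+1}]. For example, for (i, j) = (0, 2) we minimise over 3 possible intermediate vertex sequences; the minimum is 7, attained along the walk 0 → 0 → 2.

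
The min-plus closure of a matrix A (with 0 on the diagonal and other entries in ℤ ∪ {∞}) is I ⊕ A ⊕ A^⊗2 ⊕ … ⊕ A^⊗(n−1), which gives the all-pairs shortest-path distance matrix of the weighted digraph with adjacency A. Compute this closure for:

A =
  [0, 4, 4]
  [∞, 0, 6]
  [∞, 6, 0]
Closure =
  [0, 4, 4]
  [∞, 0, 6]
  [∞, 6, 0]

This is the Floyd-Warshall all-pairs shortest-path computation. For each intermediate vertex k = 0, 1, …, 2, update dist[i][j] ← min(dist[i][j], dist[i][k] + dist[k][j]). The final matrix gives, for each (i, j), the minimum total weight of any directed path from i to j (possibly empty when i = j).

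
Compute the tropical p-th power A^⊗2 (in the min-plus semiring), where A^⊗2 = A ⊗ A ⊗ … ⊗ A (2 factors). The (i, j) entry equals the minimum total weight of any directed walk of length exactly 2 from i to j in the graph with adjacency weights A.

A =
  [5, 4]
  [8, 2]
A^⊗2 =
  [10, 6]
  [10, 4]

Each entry (A^⊗2)_ij equals the minimum over all length-2 walks i = v_0 → v_1 → … → v_2 = j of Σ_t A[v_t][v_{t+1}]. For example, for (i, j) = (0, 1) we minimise over 2 possible intermediate vertex sequences; the minimum is 6, attained along the walk 0 → 1 → 1.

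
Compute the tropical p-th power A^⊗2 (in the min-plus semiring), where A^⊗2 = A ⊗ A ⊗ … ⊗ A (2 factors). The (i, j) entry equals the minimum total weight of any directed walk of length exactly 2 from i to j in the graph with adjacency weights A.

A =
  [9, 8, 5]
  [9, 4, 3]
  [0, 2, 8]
A^⊗2 =
  [5, 7, 11]
  [3, 5, 7]
  [8, 6, 5]

Each entry (A^⊗2)_ij equals the minimum over all length-2 walks i = v_0 → v_1 → … → v_2 = j of Σ_t A[v_t][v_{t+1}]. For example, for (i, j) = (0, 2) we minimise over 3 possible intermediate vertex sequences; the minimum is 11, attained along the walk 0 → 1 → 2.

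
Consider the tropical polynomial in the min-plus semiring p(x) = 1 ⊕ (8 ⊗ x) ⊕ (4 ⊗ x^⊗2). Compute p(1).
p(1) = 1

A tropical monomial a ⊗ x^⊗i evaluates to a + i · x. Evaluating each term at x = 1:
  Term 0 contributes 1 + 0 · 1 = 1
  Term 1 contributes 8 + 1 · 1 = 9
  Term 2 contributes 4 + 2 · 1 = 6
p(1) = ⊕ of these = min[1, 9, 6] = 1.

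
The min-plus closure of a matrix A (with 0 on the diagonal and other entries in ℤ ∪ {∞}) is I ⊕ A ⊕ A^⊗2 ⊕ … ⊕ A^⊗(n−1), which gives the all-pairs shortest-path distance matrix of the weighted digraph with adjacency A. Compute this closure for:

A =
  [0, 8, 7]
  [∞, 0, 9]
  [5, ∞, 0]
Closure =
  [0, 8, 7]
  [14, 0, 9]
  [5, 13, 0]

This is the Floyd-Warshall all-pairs shortest-path computation. For each intermediate vertex k = 0, 1, …, 2, update dist[i][j] ← min(dist[i][j], dist[i][k] + dist[k][j]). The final matrix gives, for each (i, j), the minimum total weight of any directed path from i to j (possibly empty when i = j).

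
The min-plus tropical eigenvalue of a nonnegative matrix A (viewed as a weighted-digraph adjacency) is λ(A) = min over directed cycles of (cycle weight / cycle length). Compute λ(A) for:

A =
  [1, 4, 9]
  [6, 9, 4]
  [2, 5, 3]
λ(A) = 1

Enumerate directed cycles and compute their means (weight / length). Sample:
  cycle 0 → 0: weight = 1, length = 1, mean = 1/1 ≈ 1.000
  cycle 1 → 1: weight = 9, length = 1, mean = 9/1 ≈ 9.000
  cycle 2 → 2: weight = 3, length = 1, mean = 3/1 ≈ 3.000
  cycle 0 → 1 → 0: weight = 10, length = 2, mean = 10/2 ≈ 5.000
  cycle 0 → 2 → 0: weight = 11, length = 2, mean = 11/2 ≈ 5.500
  cycle 1 → 0 → 1: weight = 10, length = 2, mean = 10/2 ≈ 5.000
Minimum mean = 1.000, attained e.g. along the cycle 0 → 0 with weight 1 and length 1. So λ(A) = 1/1 = 1.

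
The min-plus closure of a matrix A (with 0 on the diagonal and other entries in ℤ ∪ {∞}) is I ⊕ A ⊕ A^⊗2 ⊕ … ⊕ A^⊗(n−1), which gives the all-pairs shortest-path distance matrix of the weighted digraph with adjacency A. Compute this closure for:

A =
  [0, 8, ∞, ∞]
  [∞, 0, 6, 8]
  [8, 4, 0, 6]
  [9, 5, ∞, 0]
Closure =
  [0, 8, 14, 16]
  [14, 0, 6, 8]
  [8, 4, 0, 6]
  [9, 5, 11, 0]

This is the Floyd-Warshall all-pairs shortest-path computation. For each intermediate vertex k = 0, 1, …, 3, update dist[i][j] ← min(dist[i][j], dist[i][k] + dist[k][j]). The final matrix gives, for each (i, j), the minimum total weight of any directed path from i to j (possibly empty when i = j).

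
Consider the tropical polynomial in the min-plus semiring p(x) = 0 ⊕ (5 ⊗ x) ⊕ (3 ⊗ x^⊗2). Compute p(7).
p(7) = 0

A tropical monomial a ⊗ x^⊗i evaluates to a + i · x. Evaluating each term at x = 7:
  Term 0 contributes 0 + 0 · 7 = 0
  Term 1 contributes 5 + 1 · 7 = 12
  Term 2 contributes 3 + 2 · 7 = 17
p(7) = ⊕ of these = min[0, 12, 17] = 0.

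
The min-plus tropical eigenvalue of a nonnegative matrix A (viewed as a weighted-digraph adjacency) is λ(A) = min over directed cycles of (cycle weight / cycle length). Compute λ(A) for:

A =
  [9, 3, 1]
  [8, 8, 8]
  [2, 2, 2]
λ(A) = 3/2

Enumerate directed cycles and compute their means (weight / length). Sample:
  cycle 0 → 0: weight = 9, length = 1, mean = 9/1 ≈ 9.000
  cycle 1 → 1: weight = 8, length = 1, mean = 8/1 ≈ 8.000
  cycle 2 → 2: weight = 2, length = 1, mean = 2/1 ≈ 2.000
  cycle 0 → 1 → 0: weight = 11, length = 2, mean = 11/2 ≈ 5.500
  cycle 0 → 2 → 0: weight = 3, length = 2, mean = 3/2 ≈ 1.500
  cycle 1 → 0 → 1: weight = 11, length = 2, mean = 11/2 ≈ 5.500
Minimum mean = 1.500, attained e.g. along the cycle 0 → 2 → 0 with weight 3 and length 2. So λ(A) = 3/2 = 3/2.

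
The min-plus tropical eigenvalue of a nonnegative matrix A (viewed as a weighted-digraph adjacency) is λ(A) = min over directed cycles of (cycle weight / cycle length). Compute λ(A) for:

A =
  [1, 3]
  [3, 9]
λ(A) = 1

Enumerate directed cycles and compute their means (weight / length). Sample:
  cycle 0 → 0: weight = 1, length = 1, mean = 1/1 ≈ 1.000
  cycle 1 → 1: weight = 9, length = 1, mean = 9/1 ≈ 9.000
  cycle 0 → 1 → 0: weight = 6, length = 2, mean = 6/2 ≈ 3.000
  cycle 1 → 0 → 1: weight = 6, length = 2, mean = 6/2 ≈ 3.000
Minimum mean = 1.000, attained e.g. along the cycle 0 → 0 with weight 1 and length 1. So λ(A) = 1/1 = 1.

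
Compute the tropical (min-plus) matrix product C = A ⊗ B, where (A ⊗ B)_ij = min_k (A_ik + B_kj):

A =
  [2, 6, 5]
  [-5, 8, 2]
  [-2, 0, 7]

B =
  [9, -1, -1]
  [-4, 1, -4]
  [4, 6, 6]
A ⊗ B =
  [2, 1, 1]
  [4, -6, -6]
  [-4, -3, -4]

Apply the min-plus product entry-by-entry:
  C[0][0] = min over k of (A[0][0] + B[0][0] = 2 + 9 = 11, A[0][1] + B[1][0] = 6 + -4 = 2, A[0][2] + B[2][0] = 5 + 4 = 9) = 2 (attained at k = 1)
  C[0][1] = min over k of (A[0][0] + B[0][1] = 2 + -1 = 1, A[0][1] + B[1][1] = 6 + 1 = 7, A[0][2] + B[2][1] = 5 + 6 = 11) = 1 (attained at k = 0)
  C[0][2] = min over k of (A[0][0] + B[0][2] = 2 + -1 = 1, A[0][1] + B[1][2] = 6 + -4 = 2, A[0][2] + B[2][2] = 5 + 6 = 11) = 1 (attained at k = 0)
  C[1][0] = min over k of (A[1][0] + B[0][0] = -5 + 9 = 4, A[1][1] + B[1][0] = 8 + -4 = 4, A[1][2] + B[2][0] = 2 + 4 = 6) = 4 (attained at k = 0)
  C[1][1] = min over k of (A[1][0] + B[0][1] = -5 + -1 = -6, A[1][1] + B[1][1] = 8 + 1 = 9, A[1][2] + B[2][1] = 2 + 6 = 8) = -6 (attained at k = 0)
  C[1][2] = min over k of (A[1][0] + B[0][2] = -5 + -1 = -6, A[1][1] + B[1][2] = 8 + -4 = 4, A[1][2] + B[2][2] = 2 + 6 = 8) = -6 (attained at k = 0)
  C[2][0] = min over k of (A[2][0] + B[0][0] = -2 + 9 = 7, A[2][1] + B[1][0] = 0 + -4 = -4, A[2][2] + B[2][0] = 7 + 4 = 11) = -4 (attained at k = 1)
  C[2][1] = min over k of (A[2][0] + B[0][1] = -2 + -1 = -3, A[2][1] + B[1][1] = 0 + 1 = 1, A[2][2] + B[2][1] = 7 + 6 = 13) = -3 (attained at k = 0)
  C[2][2] = min over k of (A[2][0] + B[0][2] = -2 + -1 = -3, A[2][1] + B[1][2] = 0 + -4 = -4, A[2][2] + B[2][2] = 7 + 6 = 13) = -4 (attained at k = 1)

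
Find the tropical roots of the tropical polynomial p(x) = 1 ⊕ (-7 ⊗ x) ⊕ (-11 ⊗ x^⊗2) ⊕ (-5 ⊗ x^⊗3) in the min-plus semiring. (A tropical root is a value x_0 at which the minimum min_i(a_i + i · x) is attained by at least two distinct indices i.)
Roots: {-6, 4, 8}

Each tropical root is a break point of the lower envelope of the lines y = a_i + i · x (there are 4 lines, with slopes 0, 1, ..., 3). Only the lines that attain the minimum somewhere contribute to roots; other lines are dominated. Here the surviving (envelope) indices are i = 3, i = 2, i = 1, i = 0.
Intersections between consecutive envelope lines give the roots: for adjacent envelope indices i < j the intersection is x = (a_i − a_j) / (j − i). Reading off the sorted break points: {-6, 4, 8}.
Verification: at each break x_0, at least two indices attain the minimum of min_i(a_i + i · x_0).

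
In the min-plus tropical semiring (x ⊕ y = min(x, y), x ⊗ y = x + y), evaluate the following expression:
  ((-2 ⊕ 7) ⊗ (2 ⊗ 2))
((-2 ⊕ 7) ⊗ (2 ⊗ 2)) = 2

Expand innermost to outermost. Recall ⊕ takes the minimum of its arguments and ⊗ takes their sum. Working out the expression ((-2 ⊕ 7) ⊗ (2 ⊗ 2)) gives 2.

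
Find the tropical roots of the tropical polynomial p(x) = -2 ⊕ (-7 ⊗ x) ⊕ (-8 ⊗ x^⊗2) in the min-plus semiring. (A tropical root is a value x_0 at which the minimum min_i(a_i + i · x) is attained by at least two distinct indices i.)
Roots: {1, 5}

Each tropical root is a break point of the lower envelope of the lines y = a_i + i · x (there are 3 lines, with slopes 0, 1, ..., 2). Only the lines that attain the minimum somewhere contribute to roots; other lines are dominated. Here the surviving (envelope) indices are i = 2, i = 1, i = 0.
Intersections between consecutive envelope lines give the roots: for adjacent envelope indices i < j the intersection is x = (a_i − a_j) / (j − i). Reading off the sorted break points: {1, 5}.
Verification: at each break x_0, at least two indices attain the minimum of min_i(a_i + i · x_0).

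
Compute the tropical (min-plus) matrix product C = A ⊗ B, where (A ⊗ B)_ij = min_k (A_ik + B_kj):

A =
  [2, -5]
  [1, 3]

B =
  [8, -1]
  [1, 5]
A ⊗ B =
  [-4, 0]
  [4, 0]

Apply the min-plus product entry-by-entry:
  C[0][0] = min over k of (A[0][0] + B[0][0] = 2 + 8 = 10, A[0][1] + B[1][0] = -5 + 1 = -4) = -4 (attained at k = 1)
  C[0][1] = min over k of (A[0][0] + B[0][1] = 2 + -1 = 1, A[0][1] + B[1][1] = -5 + 5 = 0) = 0 (attained at k = 1)
  C[1][0] = min over k of (A[1][0] + B[0][0] = 1 + 8 = 9, A[1][1] + B[1][0] = 3 + 1 = 4) = 4 (attained at k = 1)
  C[1][1] = min over k of (A[1][0] + B[0][1] = 1 + -1 = 0, A[1][1] + B[1][1] = 3 + 5 = 8) = 0 (attained at k = 0)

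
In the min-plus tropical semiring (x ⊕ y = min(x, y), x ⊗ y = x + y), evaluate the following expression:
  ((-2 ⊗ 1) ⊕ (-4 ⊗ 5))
((-2 ⊗ 1) ⊕ (-4 ⊗ 5)) = -1

Expand innermost to outermost. Recall ⊕ takes the minimum of its arguments and ⊗ takes their sum. Working out the expression ((-2 ⊗ 1) ⊕ (-4 ⊗ 5)) gives -1.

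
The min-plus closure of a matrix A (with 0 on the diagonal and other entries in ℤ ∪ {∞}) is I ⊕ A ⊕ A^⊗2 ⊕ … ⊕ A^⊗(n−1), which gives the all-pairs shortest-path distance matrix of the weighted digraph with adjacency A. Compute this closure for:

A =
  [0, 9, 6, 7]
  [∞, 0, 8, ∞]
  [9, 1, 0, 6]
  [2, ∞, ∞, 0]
Closure =
  [0, 7, 6, 7]
  [16, 0, 8, 14]
  [8, 1, 0, 6]
  [2, 9, 8, 0]

This is the Floyd-Warshall all-pairs shortest-path computation. For each intermediate vertex k = 0, 1, …, 3, update dist[i][j] ← min(dist[i][j], dist[i][k] + dist[k][j]). The final matrix gives, for each (i, j), the minimum total weight of any directed path from i to j (possibly empty when i = j).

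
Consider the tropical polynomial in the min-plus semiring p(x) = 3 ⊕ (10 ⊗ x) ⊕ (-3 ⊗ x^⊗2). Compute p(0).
p(0) = -3

A tropical monomial a ⊗ x^⊗i evaluates to a + i · x. Evaluating each term at x = 0:
  Term 0 contributes 3 + 0 · 0 = 3
  Term 1 contributes 10 + 1 · 0 = 10
  Term 2 contributes -3 + 2 · 0 = -3
p(0) = ⊕ of these = min[3, 10, -3] = -3.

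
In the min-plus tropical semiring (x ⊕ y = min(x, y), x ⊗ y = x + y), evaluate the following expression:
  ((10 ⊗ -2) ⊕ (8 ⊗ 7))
((10 ⊗ -2) ⊕ (8 ⊗ 7)) = 8

Expand innermost to outermost. Recall ⊕ takes the minimum of its arguments and ⊗ takes their sum. Working out the expression ((10 ⊗ -2) ⊕ (8 ⊗ 7)) gives 8.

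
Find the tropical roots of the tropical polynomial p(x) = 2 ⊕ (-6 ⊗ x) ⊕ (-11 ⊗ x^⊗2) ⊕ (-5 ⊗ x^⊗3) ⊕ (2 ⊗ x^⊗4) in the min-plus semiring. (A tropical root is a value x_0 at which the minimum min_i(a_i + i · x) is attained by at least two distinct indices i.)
Roots: {-7, -6, 5, 8}

Each tropical root is a break point of the lower envelope of the lines y = a_i + i · x (there are 5 lines, with slopes 0, 1, ..., 4). Only the lines that attain the minimum somewhere contribute to roots; other lines are dominated. Here the surviving (envelope) indices are i = 4, i = 3, i = 2, i = 1, i = 0.
Intersections between consecutive envelope lines give the roots: for adjacent envelope indices i < j the intersection is x = (a_i − a_j) / (j − i). Reading off the sorted break points: {-7, -6, 5, 8}.
Verification: at each break x_0, at least two indices attain the minimum of min_i(a_i + i · x_0).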